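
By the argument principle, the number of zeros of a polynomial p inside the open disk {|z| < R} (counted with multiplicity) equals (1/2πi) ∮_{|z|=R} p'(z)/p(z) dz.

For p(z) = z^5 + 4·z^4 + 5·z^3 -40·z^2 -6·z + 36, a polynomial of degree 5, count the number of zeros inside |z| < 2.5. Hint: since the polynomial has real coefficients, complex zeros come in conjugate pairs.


The zeros of p are: 1, (-3 + 3i), (-3 - 3i), 2, -1.
Their magnitudes are: 1, 4.243, 4.243, 2, 1.
Zeros with |z| < R = 2.5: 1, 2, -1.
Count = 3.
By the argument principle, (1/2πi) ∮_{|z|=R} p'(z)/p(z) dz equals exactly this count.

Number of zeros inside |z| < 2.5: 3.


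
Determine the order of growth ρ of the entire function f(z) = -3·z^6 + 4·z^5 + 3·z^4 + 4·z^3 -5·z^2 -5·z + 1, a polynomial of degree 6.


|f(z)| ≤ Σ|c_k|·r^k = O(r^6) as r → ∞. Polynomial growth is O(e^{r^ε}) for every ε > 0 (since r^6/e^{r^ε} → 0), so ρ ≤ ε for all ε > 0, i.e. ρ = 0. Every nonconstant polynomial has order 0.
Therefore ρ = 0.

Order ρ = 0.


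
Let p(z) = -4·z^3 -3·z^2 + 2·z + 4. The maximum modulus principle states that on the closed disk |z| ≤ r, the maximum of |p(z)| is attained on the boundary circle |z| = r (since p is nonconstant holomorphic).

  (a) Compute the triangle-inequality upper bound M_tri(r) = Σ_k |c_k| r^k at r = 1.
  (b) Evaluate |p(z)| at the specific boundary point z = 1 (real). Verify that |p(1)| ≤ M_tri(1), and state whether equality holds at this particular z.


Coefficients: c_0 = 4, c_1 = 2, c_2 = -3, c_3 = -4. Radius r = 1.
Part (a). Triangle bound: M_tri(r) = Σ_k |c_k| r^k
  = |4|·1^0 + |2|·1^1 + |-3|·1^2 + |-4|·1^3
  = 4 + 2 + 3 + 4 = 13.
This bounds M(r) := max_{|z|=r} |p(z)| from above; equality holds iff all terms c_k z^k can be made to align in phase at a single z on |z|=r.
Part (b). At z = 1 (real, on the circle |z| = r):
  p(1) = (4)·1^0 + (2)·1^1 + (-3)·1^2 + (-4)·1^3 = -1.
  |p(1)| = 1.
Check: |p(1)| = 1 ≤ 13 = M_tri(1). ✓ Equality does not hold at z = 1 (the coefficients have mixed signs, so the terms do not all align in phase there).

M_tri(1) = 13; |p(1)| = 1; equality at z=1: no.


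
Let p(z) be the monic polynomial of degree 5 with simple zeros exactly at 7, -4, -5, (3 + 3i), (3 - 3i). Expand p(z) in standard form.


The polynomial is p(z) = ∏_{α ∈ S} (z − α), where S = {7, -4, -5, (3 + 3i), (3 - 3i)}.
Expanding the product yields: p(z) = z^5 -4·z^4 -37·z^3 + 154·z^2 + 66·z -2520.
Note conjugate pairs combine to real quadratics: (z − (3+3i))(z − (3−3i)) = z² − 6z + 18.
The resulting polynomial has degree 5 and real coefficients as required.

p(z) = z^5 -4·z^4 -37·z^3 + 154·z^2 + 66·z -2520.


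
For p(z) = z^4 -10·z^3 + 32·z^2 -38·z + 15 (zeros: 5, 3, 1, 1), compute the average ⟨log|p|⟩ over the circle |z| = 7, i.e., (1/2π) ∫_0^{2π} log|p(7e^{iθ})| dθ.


Zeros: 1, 1, 3, 5; r = 7.
Inside |z| < r: 1, 1, 3, 5. Outside (|z| ≥ r): ∅.
p(0) = 15, so log|p(0)| = log(15) = 2.7081.
Apply Jensen: I(r) = log|p(0)| + Σ_k log(r/|z_k|), summed over zeros inside |z| < r.
  log(r/|z_k|) for z_k = 5: log(7/5) = 0.3365
  log(r/|z_k|) for z_k = 3: log(7/3) = 0.8473
  log(r/|z_k|) for z_k = 1: log(7/1) = 1.9459
  log(r/|z_k|) for z_k = 1: log(7/1) = 1.9459
Sum over inside zeros: 5.0756.
I(r) = log|p(0)| + (inside sum) = 2.7081 + 5.0756 = 7.7836.
Closed form (all zeros inside, monic): I(r) = n·log(r) = 4·log(7) = 7.7836. ✓

I(r) ≈ 7.7836.


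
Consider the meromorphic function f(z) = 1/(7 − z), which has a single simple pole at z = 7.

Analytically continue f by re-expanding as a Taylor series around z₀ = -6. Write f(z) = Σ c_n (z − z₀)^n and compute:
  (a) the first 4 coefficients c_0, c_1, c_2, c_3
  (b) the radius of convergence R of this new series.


Let w = z − z₀, so z = z₀ + w.
Then 7 − z = 7 − (z₀ + w) = (7 − z₀) − w = 13 − w.
f(z) = 1/(13 − w) = (1/(13)) · 1/(1 − w/(13)) = Σ_{n≥0} w^n / (13)^(n+1).
So c_n = 1/(13)^(n+1):
  c_0 = 1/(13)^1 = 1/13.
  c_1 = 1/(13)^2 = 1/169.
  c_2 = 1/(13)^3 = 1/2197.
  c_3 = 1/(13)^4 = 1/28561.
The series is valid for |w/d| < 1, i.e. |z − z₀| < |d|.
Radius of convergence: R = |7 − z₀| = |13| = 13 (distance from z₀ to the singularity z = 7).

c_0 = 1/13, c_1 = 1/169, c_2 = 1/2197, c_3 = 1/28561; R = 13.


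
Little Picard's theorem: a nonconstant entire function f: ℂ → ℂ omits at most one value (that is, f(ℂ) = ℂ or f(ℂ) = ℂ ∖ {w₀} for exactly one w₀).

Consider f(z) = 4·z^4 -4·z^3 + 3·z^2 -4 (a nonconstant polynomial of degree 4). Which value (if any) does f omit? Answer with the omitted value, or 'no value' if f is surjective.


Little Picard bounds the complement of f(ℂ) to at most one point.
For every w ∈ ℂ, the equation p(z) − w = 0 is a nonconstant polynomial in z and hence has at least one root by the fundamental theorem of algebra. So p is surjective onto ℂ, omitting no value.

Omitted value: no value.


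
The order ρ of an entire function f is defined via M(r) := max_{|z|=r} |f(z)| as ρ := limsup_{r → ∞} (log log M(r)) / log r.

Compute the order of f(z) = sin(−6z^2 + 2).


Write sin(w) = (e^{iw} ± e^{−iw})/(2 or 2i), so |sin(w)| ≤ e^{|w|}. With w = −6z^2 + 2, |w| ≤ 6r^2 + 2 on |z|=r, giving M(r) ≤ e^{6r^2 + 2} and ρ ≤ 2. For the lower bound, choose z on |z|=r with -6z^2 purely imaginary of modulus 6r^2; then |sin(−6z^2 + 2)| grows like e^{6r^2}/2, so ρ ≥ 2. Hence ρ = 2.
Therefore ρ = 2.

Order ρ = 2.


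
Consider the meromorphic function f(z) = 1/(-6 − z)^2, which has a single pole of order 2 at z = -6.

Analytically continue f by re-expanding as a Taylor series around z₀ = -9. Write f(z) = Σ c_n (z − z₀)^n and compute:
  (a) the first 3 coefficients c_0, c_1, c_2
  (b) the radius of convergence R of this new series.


Let w = z − z₀, so z = z₀ + w.
Then -6 − z = -6 − (z₀ + w) = (-6 − z₀) − w = 3 − w.
f(z) = 1/(3 − w)^2 = (1/(3)^2) · (1 − w/(3))^{−2}.
By the binomial series (1−u)^{−2} = Σ_{n≥0} C(n+1, 1) u^n for |u|<1, with u = w/(3):
  c_n = C(n+1, 1) / (3)^(n+2).
  c_0 = 1/(3)^2 = 1/9.
  c_1 = 2/(3)^3 = 2/27.
  c_2 = 3/(3)^4 = 1/27.
The series is valid for |w/d| < 1, i.e. |z − z₀| < |d|.
Radius of convergence: R = |-6 − z₀| = |3| = 3 (distance from z₀ to the singularity z = -6).

c_0 = 1/9, c_1 = 2/27, c_2 = 1/27; R = 3.


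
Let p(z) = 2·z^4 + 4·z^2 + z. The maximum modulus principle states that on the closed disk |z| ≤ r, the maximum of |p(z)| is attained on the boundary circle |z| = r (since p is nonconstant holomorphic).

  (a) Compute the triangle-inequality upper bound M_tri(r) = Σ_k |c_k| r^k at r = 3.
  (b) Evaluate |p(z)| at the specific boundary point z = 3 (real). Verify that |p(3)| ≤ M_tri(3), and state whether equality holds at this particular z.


Coefficients: c_0 = 0, c_1 = 1, c_2 = 4, c_3 = 0, c_4 = 2. Radius r = 3.
Part (a). Triangle bound: M_tri(r) = Σ_k |c_k| r^k
  = |0|·3^0 + |1|·3^1 + |4|·3^2 + |0|·3^3 + |2|·3^4
  = 0 + 3 + 36 + 0 + 162 = 201.
This bounds M(r) := max_{|z|=r} |p(z)| from above; equality holds iff all terms c_k z^k can be made to align in phase at a single z on |z|=r.
Part (b). At z = 3 (real, on the circle |z| = r):
  p(3) = (0)·3^0 + (1)·3^1 + (4)·3^2 + (0)·3^3 + (2)·3^4 = 201.
  |p(3)| = 201.
Since all nonzero coefficients share the same sign, |p(3)| = 201 = M_tri(3); the triangle bound is attained at z = 3, so in fact M(r) = 201.

M_tri(3) = 201; |p(3)| = 201; equality at z=3: yes.


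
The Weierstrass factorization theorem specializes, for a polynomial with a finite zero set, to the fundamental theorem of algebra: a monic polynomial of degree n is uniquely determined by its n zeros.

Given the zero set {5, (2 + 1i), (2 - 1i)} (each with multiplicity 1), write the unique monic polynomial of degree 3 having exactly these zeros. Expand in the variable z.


The polynomial is p(z) = ∏_{α ∈ S} (z − α), where S = {5, (2 + 1i), (2 - 1i)}.
Expanding the product yields: p(z) = z^3 -9·z^2 + 25·z -25.
Note conjugate pairs combine to real quadratics: (z − (2+1i))(z − (2−1i)) = z² − 4z + 5.
The resulting polynomial has degree 3 and real coefficients as required.

p(z) = z^3 -9·z^2 + 25·z -25.


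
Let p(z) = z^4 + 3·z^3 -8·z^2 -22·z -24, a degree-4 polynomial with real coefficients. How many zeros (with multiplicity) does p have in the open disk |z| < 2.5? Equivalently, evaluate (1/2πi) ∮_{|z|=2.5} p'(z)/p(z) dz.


The zeros of p are: -4, (-1 + 1i), (-1 - 1i), 3.
Their magnitudes are: 4, 1.414, 1.414, 3.
Zeros with |z| < R = 2.5: (-1 + 1i), (-1 - 1i).
Count = 2.
By the argument principle, (1/2πi) ∮_{|z|=R} p'(z)/p(z) dz equals exactly this count.

Number of zeros inside |z| < 2.5: 2.


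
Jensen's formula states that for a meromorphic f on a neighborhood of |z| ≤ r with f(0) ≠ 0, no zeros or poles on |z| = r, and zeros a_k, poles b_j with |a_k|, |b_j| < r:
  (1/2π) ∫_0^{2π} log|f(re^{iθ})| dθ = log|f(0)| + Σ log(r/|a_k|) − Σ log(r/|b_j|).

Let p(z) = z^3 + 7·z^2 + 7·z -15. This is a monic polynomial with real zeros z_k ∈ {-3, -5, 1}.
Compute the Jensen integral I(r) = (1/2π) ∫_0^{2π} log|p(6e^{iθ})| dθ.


Zeros: -5, -3, 1; r = 6.
Inside |z| < r: -5, -3, 1. Outside (|z| ≥ r): ∅.
p(0) = -15, so log|p(0)| = log(15) = 2.7081.
Apply Jensen: I(r) = log|p(0)| + Σ_k log(r/|z_k|), summed over zeros inside |z| < r.
  log(r/|z_k|) for z_k = -3: log(6/3) = 0.6931
  log(r/|z_k|) for z_k = -5: log(6/5) = 0.1823
  log(r/|z_k|) for z_k = 1: log(6/1) = 1.7918
Sum over inside zeros: 2.6672.
I(r) = log|p(0)| + (inside sum) = 2.7081 + 2.6672 = 5.3753.
Closed form (all zeros inside, monic): I(r) = n·log(r) = 3·log(6) = 5.3753. ✓

I(r) ≈ 5.3753.


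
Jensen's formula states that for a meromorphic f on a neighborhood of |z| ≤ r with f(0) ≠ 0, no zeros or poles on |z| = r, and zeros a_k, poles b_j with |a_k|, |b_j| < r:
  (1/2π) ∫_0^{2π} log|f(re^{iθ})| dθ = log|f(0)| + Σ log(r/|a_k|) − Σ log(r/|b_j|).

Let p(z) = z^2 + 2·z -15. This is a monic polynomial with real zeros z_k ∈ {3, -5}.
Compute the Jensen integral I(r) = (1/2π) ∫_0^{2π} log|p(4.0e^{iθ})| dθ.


Zeros: -5, 3; r = 4.0.
Inside |z| < r: 3. Outside (|z| ≥ r): -5.
p(0) = -15, so log|p(0)| = log(15) = 2.7081.
Apply Jensen: I(r) = log|p(0)| + Σ_k log(r/|z_k|), summed over zeros inside |z| < r.
  log(r/|z_k|) for z_k = 3: log(4.0/3) = 0.2877
  Outside zeros (-5) contribute nothing to the Jensen sum.
Sum over inside zeros: 0.2877.
I(r) = log|p(0)| + (inside sum) = 2.7081 + 0.2877 = 2.9957.
Note: since some zeros are outside |z| ≤ r, the simplified n·log(r) form does NOT apply — only the inside zeros contribute.

I(r) ≈ 2.9957.


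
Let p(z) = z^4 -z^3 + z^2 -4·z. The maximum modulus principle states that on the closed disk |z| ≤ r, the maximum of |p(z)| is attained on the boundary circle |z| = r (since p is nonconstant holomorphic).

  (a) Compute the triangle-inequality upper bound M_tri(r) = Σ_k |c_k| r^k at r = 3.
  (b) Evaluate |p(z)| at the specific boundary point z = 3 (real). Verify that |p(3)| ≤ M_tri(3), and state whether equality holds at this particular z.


Coefficients: c_0 = 0, c_1 = -4, c_2 = 1, c_3 = -1, c_4 = 1. Radius r = 3.
Part (a). Triangle bound: M_tri(r) = Σ_k |c_k| r^k
  = |0|·3^0 + |-4|·3^1 + |1|·3^2 + |-1|·3^3 + |1|·3^4
  = 0 + 12 + 9 + 27 + 81 = 129.
This bounds M(r) := max_{|z|=r} |p(z)| from above; equality holds iff all terms c_k z^k can be made to align in phase at a single z on |z|=r.
Part (b). At z = 3 (real, on the circle |z| = r):
  p(3) = (0)·3^0 + (-4)·3^1 + (1)·3^2 + (-1)·3^3 + (1)·3^4 = 51.
  |p(3)| = 51.
Check: |p(3)| = 51 ≤ 129 = M_tri(3). ✓ Equality does not hold at z = 3 (the coefficients have mixed signs, so the terms do not all align in phase there).

M_tri(3) = 129; |p(3)| = 51; equality at z=3: no.


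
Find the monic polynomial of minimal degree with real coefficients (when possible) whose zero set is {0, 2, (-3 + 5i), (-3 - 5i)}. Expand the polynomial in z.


The polynomial is p(z) = ∏_{α ∈ S} (z − α), where S = {0, 2, (-3 + 5i), (-3 - 5i)}.
Expanding the product yields: p(z) = z^4 + 4·z^3 + 22·z^2 -68·z.
Note conjugate pairs combine to real quadratics: (z − (-3+5i))(z − (-3−5i)) = z² + 6z + 34.
The resulting polynomial has degree 4 and real coefficients as required.

p(z) = z^4 + 4·z^3 + 22·z^2 -68·z.


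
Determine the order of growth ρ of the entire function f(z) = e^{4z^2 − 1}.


|e^{4z^2 − 1}| = e^{Re(4·z^2) + -1} ≤ e^{4|z|^2 + -1} = e^{4r^2 + -1} on |z| = r, so ρ ≤ 2. Choosing z on |z|=r so that 4·z^2 is real positive (always possible by picking arg z appropriately) gives |f(z)| = e^{4r^2 + -1}, matching the bound. The additive constant -1 does not affect log log M(r) ~ 2·log r. Hence ρ = 2.
Therefore ρ = 2.

Order ρ = 2.


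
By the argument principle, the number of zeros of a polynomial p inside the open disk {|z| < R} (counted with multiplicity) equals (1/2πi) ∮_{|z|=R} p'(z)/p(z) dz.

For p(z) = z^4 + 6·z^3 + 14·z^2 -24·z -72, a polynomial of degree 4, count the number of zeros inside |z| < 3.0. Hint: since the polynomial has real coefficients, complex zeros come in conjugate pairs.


The zeros of p are: (-3 + 3i), (-3 - 3i), 2, -2.
Their magnitudes are: 4.243, 4.243, 2, 2.
Zeros with |z| < R = 3.0: 2, -2.
Count = 2.
By the argument principle, (1/2πi) ∮_{|z|=R} p'(z)/p(z) dz equals exactly this count.

Number of zeros inside |z| < 3.0: 2.


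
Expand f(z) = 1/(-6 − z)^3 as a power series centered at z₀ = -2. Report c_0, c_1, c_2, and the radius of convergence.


Let w = z − z₀, so z = z₀ + w.
Then -6 − z = -6 − (z₀ + w) = (-6 − z₀) − w = -4 − w.
f(z) = 1/(-4 − w)^3 = (1/(-4)^3) · (1 − w/(-4))^{−3}.
By the binomial series (1−u)^{−3} = Σ_{n≥0} C(n+2, 2) u^n for |u|<1, with u = w/(-4):
  c_n = C(n+2, 2) / (-4)^(n+3).
  c_0 = 1/(-4)^3 = -1/64.
  c_1 = 3/(-4)^4 = 3/256.
  c_2 = 6/(-4)^5 = -3/512.
The series is valid for |w/d| < 1, i.e. |z − z₀| < |d|.
Radius of convergence: R = |-6 − z₀| = |-4| = 4 (distance from z₀ to the singularity z = -6).

c_0 = -1/64, c_1 = 3/256, c_2 = -3/512; R = 4.


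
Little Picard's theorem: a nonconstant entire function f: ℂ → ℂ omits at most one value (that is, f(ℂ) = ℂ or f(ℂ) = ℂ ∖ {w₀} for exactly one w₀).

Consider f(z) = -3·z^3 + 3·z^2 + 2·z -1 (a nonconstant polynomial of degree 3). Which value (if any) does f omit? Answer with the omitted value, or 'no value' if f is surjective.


Little Picard bounds the complement of f(ℂ) to at most one point.
For every w ∈ ℂ, the equation p(z) − w = 0 is a nonconstant polynomial in z and hence has at least one root by the fundamental theorem of algebra. So p is surjective onto ℂ, omitting no value.

Omitted value: no value.


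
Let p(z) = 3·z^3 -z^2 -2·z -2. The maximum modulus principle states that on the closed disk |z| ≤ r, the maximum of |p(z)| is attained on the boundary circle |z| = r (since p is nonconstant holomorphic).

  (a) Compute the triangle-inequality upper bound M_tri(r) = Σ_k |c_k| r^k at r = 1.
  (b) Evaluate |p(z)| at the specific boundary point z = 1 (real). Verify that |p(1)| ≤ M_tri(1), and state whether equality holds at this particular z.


Coefficients: c_0 = -2, c_1 = -2, c_2 = -1, c_3 = 3. Radius r = 1.
Part (a). Triangle bound: M_tri(r) = Σ_k |c_k| r^k
  = |-2|·1^0 + |-2|·1^1 + |-1|·1^2 + |3|·1^3
  = 2 + 2 + 1 + 3 = 8.
This bounds M(r) := max_{|z|=r} |p(z)| from above; equality holds iff all terms c_k z^k can be made to align in phase at a single z on |z|=r.
Part (b). At z = 1 (real, on the circle |z| = r):
  p(1) = (-2)·1^0 + (-2)·1^1 + (-1)·1^2 + (3)·1^3 = -2.
  |p(1)| = 2.
Check: |p(1)| = 2 ≤ 8 = M_tri(1). ✓ Equality does not hold at z = 1 (the coefficients have mixed signs, so the terms do not all align in phase there).

M_tri(1) = 8; |p(1)| = 2; equality at z=1: no.


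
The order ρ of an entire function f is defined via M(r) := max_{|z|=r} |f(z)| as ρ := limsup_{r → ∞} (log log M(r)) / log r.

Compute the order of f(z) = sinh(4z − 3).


sinh(w) is a linear combination of e^{iw} and e^{−iw} (or e^w, e^{−w} in the hyperbolic case), so |sinh(w)| ≤ e^{|w|}. With w = 4z − 3, |w| ≤ 4|z| + 3 = 4r + 3 on |z| = r, giving M(r) ≤ e^{4r + 3}, so ρ ≤ 1. On a suitable ray (z = it for sin/cos; z = t for sinh/cosh, t real → ∞), |sinh(4z − 3)| grows like e^{4|t|}/2, so ρ ≥ 1. Hence ρ = 1.
Therefore ρ = 1.

Order ρ = 1.


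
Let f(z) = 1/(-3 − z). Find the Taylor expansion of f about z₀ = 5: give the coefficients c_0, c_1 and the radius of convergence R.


Let w = z − z₀, so z = z₀ + w.
Then -3 − z = -3 − (z₀ + w) = (-3 − z₀) − w = -8 − w.
f(z) = 1/(-8 − w) = (1/(-8)) · 1/(1 − w/(-8)) = Σ_{n≥0} w^n / (-8)^(n+1).
So c_n = 1/(-8)^(n+1):
  c_0 = 1/(-8)^1 = -1/8.
  c_1 = 1/(-8)^2 = 1/64.
The series is valid for |w/d| < 1, i.e. |z − z₀| < |d|.
Radius of convergence: R = |-3 − z₀| = |-8| = 8 (distance from z₀ to the singularity z = -3).

c_0 = -1/8, c_1 = 1/64; R = 8.


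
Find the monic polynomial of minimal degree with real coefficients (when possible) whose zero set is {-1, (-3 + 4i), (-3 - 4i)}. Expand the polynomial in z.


The polynomial is p(z) = ∏_{α ∈ S} (z − α), where S = {-1, (-3 + 4i), (-3 - 4i)}.
Expanding the product yields: p(z) = z^3 + 7·z^2 + 31·z + 25.
Note conjugate pairs combine to real quadratics: (z − (-3+4i))(z − (-3−4i)) = z² + 6z + 25.
The resulting polynomial has degree 3 and real coefficients as required.

p(z) = z^3 + 7·z^2 + 31·z + 25.


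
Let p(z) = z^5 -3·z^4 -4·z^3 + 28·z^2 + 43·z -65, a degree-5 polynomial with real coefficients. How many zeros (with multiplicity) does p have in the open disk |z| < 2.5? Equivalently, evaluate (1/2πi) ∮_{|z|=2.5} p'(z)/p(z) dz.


The zeros of p are: (3 + 2i), (3 - 2i), (-2 + 1i), (-2 - 1i), 1.
Their magnitudes are: 3.606, 3.606, 2.236, 2.236, 1.
Zeros with |z| < R = 2.5: (-2 + 1i), (-2 - 1i), 1.
Count = 3.
By the argument principle, (1/2πi) ∮_{|z|=R} p'(z)/p(z) dz equals exactly this count.

Number of zeros inside |z| < 2.5: 3.


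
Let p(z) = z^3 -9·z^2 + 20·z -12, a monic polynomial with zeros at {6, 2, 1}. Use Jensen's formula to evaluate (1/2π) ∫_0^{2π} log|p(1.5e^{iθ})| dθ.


Zeros: 1, 2, 6; r = 1.5.
Inside |z| < r: 1. Outside (|z| ≥ r): 2, 6.
p(0) = -12, so log|p(0)| = log(12) = 2.4849.
Apply Jensen: I(r) = log|p(0)| + Σ_k log(r/|z_k|), summed over zeros inside |z| < r.
  log(r/|z_k|) for z_k = 1: log(1.5/1) = 0.4055
  Outside zeros (2, 6) contribute nothing to the Jensen sum.
Sum over inside zeros: 0.4055.
I(r) = log|p(0)| + (inside sum) = 2.4849 + 0.4055 = 2.8904.
Note: since some zeros are outside |z| ≤ r, the simplified n·log(r) form does NOT apply — only the inside zeros contribute.

I(r) ≈ 2.8904.


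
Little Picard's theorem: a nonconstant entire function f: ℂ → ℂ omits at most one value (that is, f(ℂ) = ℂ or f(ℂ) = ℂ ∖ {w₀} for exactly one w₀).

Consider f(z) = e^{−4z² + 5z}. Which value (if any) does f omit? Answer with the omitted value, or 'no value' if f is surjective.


Little Picard bounds the complement of f(ℂ) to at most one point.
The exponent g(z) = −4z² + 5z is a nonconstant polynomial, hence surjective onto ℂ. So e^{g(z)} takes every value in {e^w : w ∈ ℂ} = ℂ ∖ {0}. Adding 0 shifts the range to ℂ ∖ {0}. f omits exactly 0.

Omitted value: 0.


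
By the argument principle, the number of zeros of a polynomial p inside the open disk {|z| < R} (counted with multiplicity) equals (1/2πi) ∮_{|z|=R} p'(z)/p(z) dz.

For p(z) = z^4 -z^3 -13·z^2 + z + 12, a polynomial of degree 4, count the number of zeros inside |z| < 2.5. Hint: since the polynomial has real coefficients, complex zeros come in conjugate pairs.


The zeros of p are: -1, 1, 4, -3.
Their magnitudes are: 1, 1, 4, 3.
Zeros with |z| < R = 2.5: -1, 1.
Count = 2.
By the argument principle, (1/2πi) ∮_{|z|=R} p'(z)/p(z) dz equals exactly this count.

Number of zeros inside |z| < 2.5: 2.


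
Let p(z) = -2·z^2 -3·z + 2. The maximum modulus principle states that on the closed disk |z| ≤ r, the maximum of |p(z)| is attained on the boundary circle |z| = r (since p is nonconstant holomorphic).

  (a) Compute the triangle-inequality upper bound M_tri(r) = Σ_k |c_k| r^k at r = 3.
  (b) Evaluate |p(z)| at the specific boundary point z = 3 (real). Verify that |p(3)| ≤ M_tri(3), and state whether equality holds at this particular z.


Coefficients: c_0 = 2, c_1 = -3, c_2 = -2. Radius r = 3.
Part (a). Triangle bound: M_tri(r) = Σ_k |c_k| r^k
  = |2|·3^0 + |-3|·3^1 + |-2|·3^2
  = 2 + 9 + 18 = 29.
This bounds M(r) := max_{|z|=r} |p(z)| from above; equality holds iff all terms c_k z^k can be made to align in phase at a single z on |z|=r.
Part (b). At z = 3 (real, on the circle |z| = r):
  p(3) = (2)·3^0 + (-3)·3^1 + (-2)·3^2 = -25.
  |p(3)| = 25.
Check: |p(3)| = 25 ≤ 29 = M_tri(3). ✓ Equality does not hold at z = 3 (the coefficients have mixed signs, so the terms do not all align in phase there).

M_tri(3) = 29; |p(3)| = 25; equality at z=3: no.


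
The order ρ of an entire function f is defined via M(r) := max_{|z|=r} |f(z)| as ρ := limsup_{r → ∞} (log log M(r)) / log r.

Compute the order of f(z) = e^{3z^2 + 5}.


|e^{3z^2 + 5}| = e^{Re(3·z^2) + 5} ≤ e^{3|z|^2 + 5} = e^{3r^2 + 5} on |z| = r, so ρ ≤ 2. Choosing z on |z|=r so that 3·z^2 is real positive (always possible by picking arg z appropriately) gives |f(z)| = e^{3r^2 + 5}, matching the bound. The additive constant 5 does not affect log log M(r) ~ 2·log r. Hence ρ = 2.
Therefore ρ = 2.

Order ρ = 2.


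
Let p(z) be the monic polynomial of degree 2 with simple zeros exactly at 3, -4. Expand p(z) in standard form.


The polynomial is p(z) = ∏_{α ∈ S} (z − α), where S = {3, -4}.
Expanding the product yields: p(z) = z^2 + z -12.
The resulting polynomial has degree 2 and real coefficients as required.

p(z) = z^2 + z -12.


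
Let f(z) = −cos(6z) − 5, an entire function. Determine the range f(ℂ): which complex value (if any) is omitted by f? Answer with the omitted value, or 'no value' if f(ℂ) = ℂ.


Little Picard bounds the complement of f(ℂ) to at most one point.
cos is entire and surjective onto ℂ: for every w ∈ ℂ, cos(ζ) = w has a solution ζ ∈ ℂ (e.g., via the complex inverse arccos). With ζ = 6z this gives z = ζ/(6). Then -1·cos(6z) takes every value in -1·ℂ = ℂ, and adding -5 is a bijection of ℂ. So f is surjective and omits no value. (Note: only on the real line is cos bounded by [−1, 1].)

Omitted value: no value.


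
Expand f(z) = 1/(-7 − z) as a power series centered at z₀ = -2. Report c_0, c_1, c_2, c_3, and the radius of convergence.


Let w = z − z₀, so z = z₀ + w.
Then -7 − z = -7 − (z₀ + w) = (-7 − z₀) − w = -5 − w.
f(z) = 1/(-5 − w) = (1/(-5)) · 1/(1 − w/(-5)) = Σ_{n≥0} w^n / (-5)^(n+1).
So c_n = 1/(-5)^(n+1):
  c_0 = 1/(-5)^1 = -1/5.
  c_1 = 1/(-5)^2 = 1/25.
  c_2 = 1/(-5)^3 = -1/125.
  c_3 = 1/(-5)^4 = 1/625.
The series is valid for |w/d| < 1, i.e. |z − z₀| < |d|.
Radius of convergence: R = |-7 − z₀| = |-5| = 5 (distance from z₀ to the singularity z = -7).

c_0 = -1/5, c_1 = 1/25, c_2 = -1/125, c_3 = 1/625; R = 5.


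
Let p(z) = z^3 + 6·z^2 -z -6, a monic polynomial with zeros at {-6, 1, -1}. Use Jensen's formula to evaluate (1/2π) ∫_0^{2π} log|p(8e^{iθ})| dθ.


Zeros: -6, -1, 1; r = 8.
Inside |z| < r: -6, -1, 1. Outside (|z| ≥ r): ∅.
p(0) = -6, so log|p(0)| = log(6) = 1.7918.
Apply Jensen: I(r) = log|p(0)| + Σ_k log(r/|z_k|), summed over zeros inside |z| < r.
  log(r/|z_k|) for z_k = -6: log(8/6) = 0.2877
  log(r/|z_k|) for z_k = 1: log(8/1) = 2.0794
  log(r/|z_k|) for z_k = -1: log(8/1) = 2.0794
Sum over inside zeros: 4.4466.
I(r) = log|p(0)| + (inside sum) = 1.7918 + 4.4466 = 6.2383.
Closed form (all zeros inside, monic): I(r) = n·log(r) = 3·log(8) = 6.2383. ✓

I(r) ≈ 6.2383.


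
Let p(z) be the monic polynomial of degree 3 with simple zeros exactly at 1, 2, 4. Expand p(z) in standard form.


The polynomial is p(z) = ∏_{α ∈ S} (z − α), where S = {1, 2, 4}.
Expanding the product yields: p(z) = z^3 -7·z^2 + 14·z -8.
The resulting polynomial has degree 3 and real coefficients as required.

p(z) = z^3 -7·z^2 + 14·z -8.


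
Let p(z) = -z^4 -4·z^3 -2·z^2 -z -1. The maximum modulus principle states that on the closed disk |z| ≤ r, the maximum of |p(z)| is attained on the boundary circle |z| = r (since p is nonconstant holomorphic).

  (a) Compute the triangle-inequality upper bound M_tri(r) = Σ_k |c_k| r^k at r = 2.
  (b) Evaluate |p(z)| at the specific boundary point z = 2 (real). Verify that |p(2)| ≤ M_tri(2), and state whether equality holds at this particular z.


Coefficients: c_0 = -1, c_1 = -1, c_2 = -2, c_3 = -4, c_4 = -1. Radius r = 2.
Part (a). Triangle bound: M_tri(r) = Σ_k |c_k| r^k
  = |-1|·2^0 + |-1|·2^1 + |-2|·2^2 + |-4|·2^3 + |-1|·2^4
  = 1 + 2 + 8 + 32 + 16 = 59.
This bounds M(r) := max_{|z|=r} |p(z)| from above; equality holds iff all terms c_k z^k can be made to align in phase at a single z on |z|=r.
Part (b). At z = 2 (real, on the circle |z| = r):
  p(2) = (-1)·2^0 + (-1)·2^1 + (-2)·2^2 + (-4)·2^3 + (-1)·2^4 = -59.
  |p(2)| = 59.
Since all nonzero coefficients share the same sign, |p(2)| = 59 = M_tri(2); the triangle bound is attained at z = 2, so in fact M(r) = 59.

M_tri(2) = 59; |p(2)| = 59; equality at z=2: yes.


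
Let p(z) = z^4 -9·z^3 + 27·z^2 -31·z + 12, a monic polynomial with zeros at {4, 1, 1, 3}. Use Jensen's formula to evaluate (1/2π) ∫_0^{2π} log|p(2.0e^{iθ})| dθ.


Zeros: 1, 1, 3, 4; r = 2.0.
Inside |z| < r: 1, 1. Outside (|z| ≥ r): 3, 4.
p(0) = 12, so log|p(0)| = log(12) = 2.4849.
Apply Jensen: I(r) = log|p(0)| + Σ_k log(r/|z_k|), summed over zeros inside |z| < r.
  log(r/|z_k|) for z_k = 1: log(2.0/1) = 0.6931
  log(r/|z_k|) for z_k = 1: log(2.0/1) = 0.6931
  Outside zeros (3, 4) contribute nothing to the Jensen sum.
Sum over inside zeros: 1.3863.
I(r) = log|p(0)| + (inside sum) = 2.4849 + 1.3863 = 3.8712.
Note: since some zeros are outside |z| ≤ r, the simplified n·log(r) form does NOT apply — only the inside zeros contribute.

I(r) ≈ 3.8712.


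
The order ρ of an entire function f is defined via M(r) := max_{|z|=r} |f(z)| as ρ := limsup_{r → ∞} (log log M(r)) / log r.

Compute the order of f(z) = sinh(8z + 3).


sinh(w) is a linear combination of e^{iw} and e^{−iw} (or e^w, e^{−w} in the hyperbolic case), so |sinh(w)| ≤ e^{|w|}. With w = 8z + 3, |w| ≤ 8|z| + 3 = 8r + 3 on |z| = r, giving M(r) ≤ e^{8r + 3}, so ρ ≤ 1. On a suitable ray (z = it for sin/cos; z = t for sinh/cosh, t real → ∞), |sinh(8z + 3)| grows like e^{8|t|}/2, so ρ ≥ 1. Hence ρ = 1.
Therefore ρ = 1.

Order ρ = 1.


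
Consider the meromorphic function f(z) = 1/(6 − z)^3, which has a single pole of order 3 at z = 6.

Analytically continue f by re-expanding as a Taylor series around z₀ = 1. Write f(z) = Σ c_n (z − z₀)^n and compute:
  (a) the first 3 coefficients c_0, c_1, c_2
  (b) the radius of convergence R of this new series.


Let w = z − z₀, so z = z₀ + w.
Then 6 − z = 6 − (z₀ + w) = (6 − z₀) − w = 5 − w.
f(z) = 1/(5 − w)^3 = (1/(5)^3) · (1 − w/(5))^{−3}.
By the binomial series (1−u)^{−3} = Σ_{n≥0} C(n+2, 2) u^n for |u|<1, with u = w/(5):
  c_n = C(n+2, 2) / (5)^(n+3).
  c_0 = 1/(5)^3 = 1/125.
  c_1 = 3/(5)^4 = 3/625.
  c_2 = 6/(5)^5 = 6/3125.
The series is valid for |w/d| < 1, i.e. |z − z₀| < |d|.
Radius of convergence: R = |6 − z₀| = |5| = 5 (distance from z₀ to the singularity z = 6).

c_0 = 1/125, c_1 = 3/625, c_2 = 6/3125; R = 5.


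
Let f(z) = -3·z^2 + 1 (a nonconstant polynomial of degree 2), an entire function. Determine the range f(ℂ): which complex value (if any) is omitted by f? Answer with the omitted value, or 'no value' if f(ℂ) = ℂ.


Little Picard bounds the complement of f(ℂ) to at most one point.
For every w ∈ ℂ, the equation p(z) − w = 0 is a nonconstant polynomial in z and hence has at least one root by the fundamental theorem of algebra. So p is surjective onto ℂ, omitting no value.

Omitted value: no value.


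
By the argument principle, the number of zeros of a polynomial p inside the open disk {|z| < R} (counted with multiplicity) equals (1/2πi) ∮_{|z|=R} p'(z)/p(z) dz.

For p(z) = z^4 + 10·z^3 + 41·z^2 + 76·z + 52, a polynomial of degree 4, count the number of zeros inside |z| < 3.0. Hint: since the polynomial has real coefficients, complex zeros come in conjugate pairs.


The zeros of p are: -2, -2, (-3 + 2i), (-3 - 2i).
Their magnitudes are: 2, 2, 3.606, 3.606.
Zeros with |z| < R = 3.0: -2, -2.
Count = 2.
By the argument principle, (1/2πi) ∮_{|z|=R} p'(z)/p(z) dz equals exactly this count.

Number of zeros inside |z| < 3.0: 2.


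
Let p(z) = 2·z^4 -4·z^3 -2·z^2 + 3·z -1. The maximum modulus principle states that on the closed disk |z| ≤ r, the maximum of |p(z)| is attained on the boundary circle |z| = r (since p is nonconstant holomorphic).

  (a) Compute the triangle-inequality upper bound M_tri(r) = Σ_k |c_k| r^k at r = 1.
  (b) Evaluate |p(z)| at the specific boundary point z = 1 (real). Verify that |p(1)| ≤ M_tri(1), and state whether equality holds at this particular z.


Coefficients: c_0 = -1, c_1 = 3, c_2 = -2, c_3 = -4, c_4 = 2. Radius r = 1.
Part (a). Triangle bound: M_tri(r) = Σ_k |c_k| r^k
  = |-1|·1^0 + |3|·1^1 + |-2|·1^2 + |-4|·1^3 + |2|·1^4
  = 1 + 3 + 2 + 4 + 2 = 12.
This bounds M(r) := max_{|z|=r} |p(z)| from above; equality holds iff all terms c_k z^k can be made to align in phase at a single z on |z|=r.
Part (b). At z = 1 (real, on the circle |z| = r):
  p(1) = (-1)·1^0 + (3)·1^1 + (-2)·1^2 + (-4)·1^3 + (2)·1^4 = -2.
  |p(1)| = 2.
Check: |p(1)| = 2 ≤ 12 = M_tri(1). ✓ Equality does not hold at z = 1 (the coefficients have mixed signs, so the terms do not all align in phase there).

M_tri(1) = 12; |p(1)| = 2; equality at z=1: no.


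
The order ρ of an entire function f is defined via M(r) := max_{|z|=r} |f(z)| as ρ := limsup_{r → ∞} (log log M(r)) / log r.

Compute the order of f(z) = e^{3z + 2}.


|e^{3z + 2}| = e^{Re(3·z) + 2} ≤ e^{3|z|^1 + 2} = e^{3r^1 + 2} on |z| = r, so ρ ≤ 1. Choosing z on |z|=r so that 3·z is real positive (always possible by picking arg z appropriately) gives |f(z)| = e^{3r^1 + 2}, matching the bound. The additive constant 2 does not affect log log M(r) ~ 1·log r. Hence ρ = 1.
Therefore ρ = 1.

Order ρ = 1.


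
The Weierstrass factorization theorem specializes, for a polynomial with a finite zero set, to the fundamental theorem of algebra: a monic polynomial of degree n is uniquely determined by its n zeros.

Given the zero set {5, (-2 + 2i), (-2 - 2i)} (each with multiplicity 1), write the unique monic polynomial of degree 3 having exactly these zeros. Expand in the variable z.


The polynomial is p(z) = ∏_{α ∈ S} (z − α), where S = {5, (-2 + 2i), (-2 - 2i)}.
Expanding the product yields: p(z) = z^3 -z^2 -12·z -40.
Note conjugate pairs combine to real quadratics: (z − (-2+2i))(z − (-2−2i)) = z² + 4z + 8.
The resulting polynomial has degree 3 and real coefficients as required.

p(z) = z^3 -z^2 -12·z -40.


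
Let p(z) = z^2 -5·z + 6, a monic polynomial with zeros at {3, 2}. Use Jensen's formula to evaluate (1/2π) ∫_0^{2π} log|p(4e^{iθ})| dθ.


Zeros: 2, 3; r = 4.
Inside |z| < r: 2, 3. Outside (|z| ≥ r): ∅.
p(0) = 6, so log|p(0)| = log(6) = 1.7918.
Apply Jensen: I(r) = log|p(0)| + Σ_k log(r/|z_k|), summed over zeros inside |z| < r.
  log(r/|z_k|) for z_k = 3: log(4/3) = 0.2877
  log(r/|z_k|) for z_k = 2: log(4/2) = 0.6931
Sum over inside zeros: 0.9808.
I(r) = log|p(0)| + (inside sum) = 1.7918 + 0.9808 = 2.7726.
Closed form (all zeros inside, monic): I(r) = n·log(r) = 2·log(4) = 2.7726. ✓

I(r) ≈ 2.7726.


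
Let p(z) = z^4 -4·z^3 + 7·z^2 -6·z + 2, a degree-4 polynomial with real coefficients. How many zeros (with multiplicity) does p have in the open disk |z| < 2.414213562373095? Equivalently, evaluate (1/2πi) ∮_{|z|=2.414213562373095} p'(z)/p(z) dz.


The zeros of p are: 1, 1, (1 + 1i), (1 - 1i).
Their magnitudes are: 1, 1, 1.414, 1.414.
Zeros with |z| < R = 2.414213562373095: 1, 1, (1 + 1i), (1 - 1i).
Count = 4.
By the argument principle, (1/2πi) ∮_{|z|=R} p'(z)/p(z) dz equals exactly this count.

Number of zeros inside |z| < 2.414213562373095: 4.


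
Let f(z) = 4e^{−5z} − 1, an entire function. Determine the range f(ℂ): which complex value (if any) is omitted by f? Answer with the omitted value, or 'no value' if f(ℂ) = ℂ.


Little Picard bounds the complement of f(ℂ) to at most one point.
e^{−5z} is never zero on ℂ, so 4·e^{−5z} takes every value in ℂ ∖ {0}. Adding -1 shifts the range to ℂ ∖ {-1}. Thus f omits exactly the value -1.

Omitted value: -1.


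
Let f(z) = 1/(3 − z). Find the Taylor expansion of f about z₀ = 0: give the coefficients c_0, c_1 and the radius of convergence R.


Let w = z − z₀, so z = z₀ + w.
Then 3 − z = 3 − (z₀ + w) = (3 − z₀) − w = 3 − w.
f(z) = 1/(3 − w) = (1/(3)) · 1/(1 − w/(3)) = Σ_{n≥0} w^n / (3)^(n+1).
So c_n = 1/(3)^(n+1):
  c_0 = 1/(3)^1 = 1/3.
  c_1 = 1/(3)^2 = 1/9.
The series is valid for |w/d| < 1, i.e. |z − z₀| < |d|.
Radius of convergence: R = |3 − z₀| = |3| = 3 (distance from z₀ to the singularity z = 3).

c_0 = 1/3, c_1 = 1/9; R = 3.


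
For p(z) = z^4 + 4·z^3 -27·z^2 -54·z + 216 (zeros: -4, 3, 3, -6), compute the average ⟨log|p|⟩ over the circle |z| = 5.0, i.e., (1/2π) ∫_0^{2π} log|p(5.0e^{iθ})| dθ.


Zeros: -6, -4, 3, 3; r = 5.0.
Inside |z| < r: -4, 3, 3. Outside (|z| ≥ r): -6.
p(0) = 216, so log|p(0)| = log(216) = 5.3753.
Apply Jensen: I(r) = log|p(0)| + Σ_k log(r/|z_k|), summed over zeros inside |z| < r.
  log(r/|z_k|) for z_k = -4: log(5.0/4) = 0.2231
  log(r/|z_k|) for z_k = 3: log(5.0/3) = 0.5108
  log(r/|z_k|) for z_k = 3: log(5.0/3) = 0.5108
  Outside zeros (-6) contribute nothing to the Jensen sum.
Sum over inside zeros: 1.2448.
I(r) = log|p(0)| + (inside sum) = 5.3753 + 1.2448 = 6.6201.
Note: since some zeros are outside |z| ≤ r, the simplified n·log(r) form does NOT apply — only the inside zeros contribute.

I(r) ≈ 6.6201.


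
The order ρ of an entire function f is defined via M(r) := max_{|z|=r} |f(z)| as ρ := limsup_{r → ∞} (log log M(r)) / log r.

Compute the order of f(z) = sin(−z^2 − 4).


Write sin(w) = (e^{iw} ± e^{−iw})/(2 or 2i), so |sin(w)| ≤ e^{|w|}. With w = −z^2 − 4, |w| ≤ 1r^2 + 4 on |z|=r, giving M(r) ≤ e^{1r^2 + 4} and ρ ≤ 2. For the lower bound, choose z on |z|=r with -1z^2 purely imaginary of modulus 1r^2; then |sin(−z^2 − 4)| grows like e^{1r^2}/2, so ρ ≥ 2. Hence ρ = 2.
Therefore ρ = 2.

Order ρ = 2.


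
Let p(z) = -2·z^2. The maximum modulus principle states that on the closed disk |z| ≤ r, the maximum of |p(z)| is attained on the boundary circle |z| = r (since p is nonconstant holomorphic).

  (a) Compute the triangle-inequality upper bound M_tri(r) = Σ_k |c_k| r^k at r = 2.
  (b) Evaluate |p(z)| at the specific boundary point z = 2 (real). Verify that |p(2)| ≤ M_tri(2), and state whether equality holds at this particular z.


Coefficients: c_0 = 0, c_1 = 0, c_2 = -2. Radius r = 2.
Part (a). Triangle bound: M_tri(r) = Σ_k |c_k| r^k
  = |0|·2^0 + |0|·2^1 + |-2|·2^2
  = 0 + 0 + 8 = 8.
This bounds M(r) := max_{|z|=r} |p(z)| from above; equality holds iff all terms c_k z^k can be made to align in phase at a single z on |z|=r.
Part (b). At z = 2 (real, on the circle |z| = r):
  p(2) = (0)·2^0 + (0)·2^1 + (-2)·2^2 = -8.
  |p(2)| = 8.
Since all nonzero coefficients share the same sign, |p(2)| = 8 = M_tri(2); the triangle bound is attained at z = 2, so in fact M(r) = 8.

M_tri(2) = 8; |p(2)| = 8; equality at z=2: yes.


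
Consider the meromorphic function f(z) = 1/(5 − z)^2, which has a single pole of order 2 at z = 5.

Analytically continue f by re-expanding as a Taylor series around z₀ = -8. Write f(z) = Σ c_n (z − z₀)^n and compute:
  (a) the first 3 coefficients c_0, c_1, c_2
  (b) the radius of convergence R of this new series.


Let w = z − z₀, so z = z₀ + w.
Then 5 − z = 5 − (z₀ + w) = (5 − z₀) − w = 13 − w.
f(z) = 1/(13 − w)^2 = (1/(13)^2) · (1 − w/(13))^{−2}.
By the binomial series (1−u)^{−2} = Σ_{n≥0} C(n+1, 1) u^n for |u|<1, with u = w/(13):
  c_n = C(n+1, 1) / (13)^(n+2).
  c_0 = 1/(13)^2 = 1/169.
  c_1 = 2/(13)^3 = 2/2197.
  c_2 = 3/(13)^4 = 3/28561.
The series is valid for |w/d| < 1, i.e. |z − z₀| < |d|.
Radius of convergence: R = |5 − z₀| = |13| = 13 (distance from z₀ to the singularity z = 5).

c_0 = 1/169, c_1 = 2/2197, c_2 = 3/28561; R = 13.


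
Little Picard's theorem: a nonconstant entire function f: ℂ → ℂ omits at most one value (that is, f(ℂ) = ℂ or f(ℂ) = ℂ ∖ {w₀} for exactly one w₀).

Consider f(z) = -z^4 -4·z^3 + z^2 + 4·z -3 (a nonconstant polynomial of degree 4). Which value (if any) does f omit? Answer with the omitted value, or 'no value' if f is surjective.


Little Picard bounds the complement of f(ℂ) to at most one point.
For every w ∈ ℂ, the equation p(z) − w = 0 is a nonconstant polynomial in z and hence has at least one root by the fundamental theorem of algebra. So p is surjective onto ℂ, omitting no value.

Omitted value: no value.


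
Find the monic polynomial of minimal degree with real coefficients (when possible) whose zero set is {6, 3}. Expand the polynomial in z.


The polynomial is p(z) = ∏_{α ∈ S} (z − α), where S = {6, 3}.
Expanding the product yields: p(z) = z^2 -9·z + 18.
The resulting polynomial has degree 2 and real coefficients as required.

p(z) = z^2 -9·z + 18.


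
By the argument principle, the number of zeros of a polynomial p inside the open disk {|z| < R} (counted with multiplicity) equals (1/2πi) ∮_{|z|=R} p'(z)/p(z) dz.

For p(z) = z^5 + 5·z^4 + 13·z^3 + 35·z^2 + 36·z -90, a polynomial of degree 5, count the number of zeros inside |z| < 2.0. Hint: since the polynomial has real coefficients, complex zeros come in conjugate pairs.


The zeros of p are: (0 + 3i), (0 - 3i), (-3 + 1i), (-3 - 1i), 1.
Their magnitudes are: 3, 3, 3.162, 3.162, 1.
Zeros with |z| < R = 2.0: 1.
Count = 1.
By the argument principle, (1/2πi) ∮_{|z|=R} p'(z)/p(z) dz equals exactly this count.

Number of zeros inside |z| < 2.0: 1.


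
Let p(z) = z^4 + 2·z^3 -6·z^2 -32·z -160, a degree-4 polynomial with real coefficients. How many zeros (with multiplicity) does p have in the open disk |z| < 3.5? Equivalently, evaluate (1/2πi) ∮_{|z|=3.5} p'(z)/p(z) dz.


The zeros of p are: (-1 + 3i), (-1 - 3i), -4, 4.
Their magnitudes are: 3.162, 3.162, 4, 4.
Zeros with |z| < R = 3.5: (-1 + 3i), (-1 - 3i).
Count = 2.
By the argument principle, (1/2πi) ∮_{|z|=R} p'(z)/p(z) dz equals exactly this count.

Number of zeros inside |z| < 3.5: 2.


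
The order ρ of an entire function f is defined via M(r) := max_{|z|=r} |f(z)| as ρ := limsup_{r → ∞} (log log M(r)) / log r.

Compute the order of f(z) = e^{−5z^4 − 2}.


|e^{−5z^4 − 2}| = e^{Re(-5·z^4) + -2} ≤ e^{5|z|^4 + -2} = e^{5r^4 + -2} on |z| = r, so ρ ≤ 4. Choosing z on |z|=r so that -5·z^4 is real positive (always possible by picking arg z appropriately) gives |f(z)| = e^{5r^4 + -2}, matching the bound. The additive constant -2 does not affect log log M(r) ~ 4·log r. Hence ρ = 4.
Therefore ρ = 4.

Order ρ = 4.


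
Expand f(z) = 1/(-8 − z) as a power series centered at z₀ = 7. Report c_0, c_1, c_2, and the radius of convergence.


Let w = z − z₀, so z = z₀ + w.
Then -8 − z = -8 − (z₀ + w) = (-8 − z₀) − w = -15 − w.
f(z) = 1/(-15 − w) = (1/(-15)) · 1/(1 − w/(-15)) = Σ_{n≥0} w^n / (-15)^(n+1).
So c_n = 1/(-15)^(n+1):
  c_0 = 1/(-15)^1 = -1/15.
  c_1 = 1/(-15)^2 = 1/225.
  c_2 = 1/(-15)^3 = -1/3375.
The series is valid for |w/d| < 1, i.e. |z − z₀| < |d|.
Radius of convergence: R = |-8 − z₀| = |-15| = 15 (distance from z₀ to the singularity z = -8).

c_0 = -1/15, c_1 = 1/225, c_2 = -1/3375; R = 15.
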